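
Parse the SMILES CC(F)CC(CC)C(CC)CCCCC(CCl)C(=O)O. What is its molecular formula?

C16H30ClFO2

Walk through each heavy atom and fill implicit hydrogens from standard valence (C 4, N 3, O 2, S 2, halogen 1):
  atom 1: C, bond orders sum to 1 (valence 4) → 3 H
  atom 2: C, bond orders sum to 3 (valence 4) → 1 H
  atom 3: F (halogen, monovalent) → 0 H
  atom 4: C, bond orders sum to 2 (valence 4) → 2 H
  atom 5: C, bond orders sum to 3 (valence 4) → 1 H
  atom 6: C, bond orders sum to 2 (valence 4) → 2 H
  atom 7: C, bond orders sum to 1 (valence 4) → 3 H
  atom 8: C, bond orders sum to 3 (valence 4) → 1 H
  atom 9: C, bond orders sum to 2 (valence 4) → 2 H
  atom 10: C, bond orders sum to 1 (valence 4) → 3 H
  atom 11: C, bond orders sum to 2 (valence 4) → 2 H
  atom 12: C, bond orders sum to 2 (valence 4) → 2 H
  atom 13: C, bond orders sum to 2 (valence 4) → 2 H
  atom 14: C, bond orders sum to 2 (valence 4) → 2 H
  atom 15: C, bond orders sum to 3 (valence 4) → 1 H
  atom 16: C, bond orders sum to 2 (valence 4) → 2 H
  atom 17: Cl (halogen, monovalent) → 0 H
  atom 18: C, bond orders sum to 4 (valence 4) → 0 H
  atom 19: O, bond orders sum to 2 (valence 2) → 0 H
  atom 20: O, bond orders sum to 1 (valence 2) → 1 H
Totals → C:16, H:30, Cl:1, F:1, O:2.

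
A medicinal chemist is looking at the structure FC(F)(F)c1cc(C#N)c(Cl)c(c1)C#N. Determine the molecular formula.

C9H2ClF3N2

Walk through each heavy atom and fill implicit hydrogens from standard valence (C 4, N 3, O 2, S 2, halogen 1); for lowercase aromatic atoms, an aromatic c carries 1 H when it has two neighbours and 0 H with three, and aromatic n carries 0 H:
  atom 1: F (halogen, monovalent) → 0 H
  atom 2: C, bond orders sum to 4 (valence 4) → 0 H
  atom 3: F (halogen, monovalent) → 0 H
  atom 4: F (halogen, monovalent) → 0 H
  atom 5: aromatic c, 3 neighbours → 0 H
  atom 6: aromatic c, 2 neighbours → 1 H
  atom 7: aromatic c, 3 neighbours → 0 H
  atom 8: C, bond orders sum to 4 (valence 4) → 0 H
  atom 9: N, bond orders sum to 3 (valence 3) → 0 H
  atom 10: aromatic c, 3 neighbours → 0 H
  atom 11: Cl (halogen, monovalent) → 0 H
  atom 12: aromatic c, 3 neighbours → 0 H
  atom 13: aromatic c, 2 neighbours → 1 H
  atom 14: C, bond orders sum to 4 (valence 4) → 0 H
  atom 15: N, bond orders sum to 3 (valence 3) → 0 H
Totals → C:9, H:2, Cl:1, F:3, N:2.
In Hill order: C9H2ClF3N2.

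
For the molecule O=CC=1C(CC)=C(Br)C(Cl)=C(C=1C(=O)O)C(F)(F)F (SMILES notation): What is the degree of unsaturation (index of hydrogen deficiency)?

Molecular formula: C11H7BrClF3O3.
DoU = (2C + 2 + N − H − X) / 2, where X is the halogen count and O/S are ignored.
    = (2·11 + 2 + 0 − 7 − 5) / 2 = 12 / 2 = 6.

6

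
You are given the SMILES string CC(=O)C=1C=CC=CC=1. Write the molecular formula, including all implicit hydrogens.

Walk through each heavy atom and fill implicit hydrogens from standard valence (C 4, N 3, O 2, S 2, halogen 1):
  atom 1: C, bond orders sum to 1 (valence 4) → 3 H
  atom 2: C, bond orders sum to 4 (valence 4) → 0 H
  atom 3: O, bond orders sum to 2 (valence 2) → 0 H
  atom 4: C, bond orders sum to 4 (valence 4) → 0 H
  atom 5: C, bond orders sum to 3 (valence 4) → 1 H
  atom 6: C, bond orders sum to 3 (valence 4) → 1 H
  atom 7: C, bond orders sum to 3 (valence 4) → 1 H
  atom 8: C, bond orders sum to 3 (valence 4) → 1 H
  atom 9: C, bond orders sum to 3 (valence 4) → 1 H
Totals → C:8, H:8, O:1.
In Hill order: C8H8O.

C8H8O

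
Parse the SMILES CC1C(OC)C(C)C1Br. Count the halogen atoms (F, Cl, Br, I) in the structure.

1

Halogen atoms appear at heavy-atom position 9 (1×Br).
Other groups present: 1 ether.
Halogen count: 1.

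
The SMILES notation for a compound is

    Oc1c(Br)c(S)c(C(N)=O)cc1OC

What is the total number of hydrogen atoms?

Walk through each heavy atom and fill implicit hydrogens from standard valence (C 4, N 3, O 2, S 2, halogen 1); for lowercase aromatic atoms, an aromatic c carries 1 H when it has two neighbours and 0 H with three, and aromatic n carries 0 H:
  atom 1: O, bond orders sum to 1 (valence 2) → 1 H
  atom 2: aromatic c, 3 neighbours → 0 H
  atom 3: aromatic c, 3 neighbours → 0 H
  atom 4: Br (halogen, monovalent) → 0 H
  atom 5: aromatic c, 3 neighbours → 0 H
  atom 6: S, bond orders sum to 1 (valence 2) → 1 H
  atom 7: aromatic c, 3 neighbours → 0 H
  atom 8: C, bond orders sum to 4 (valence 4) → 0 H
  atom 9: N, bond orders sum to 1 (valence 3) → 2 H
  atom 10: O, bond orders sum to 2 (valence 2) → 0 H
  atom 11: aromatic c, 2 neighbours → 1 H
  atom 12: aromatic c, 3 neighbours → 0 H
  atom 13: O, bond orders sum to 2 (valence 2) → 0 H
  atom 14: C, bond orders sum to 1 (valence 4) → 3 H
Total hydrogens: 8.

8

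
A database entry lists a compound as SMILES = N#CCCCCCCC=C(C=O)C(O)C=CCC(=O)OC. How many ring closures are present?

0

In SMILES, each pair of matching ring-closure digits denotes one ring-closing bond; the number of such bonds equals the number of independent rings.
Ring-closure bonds here: 0.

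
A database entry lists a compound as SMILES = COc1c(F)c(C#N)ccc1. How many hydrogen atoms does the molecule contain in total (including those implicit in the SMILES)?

Walk through each heavy atom and fill implicit hydrogens from standard valence (C 4, N 3, O 2, S 2, halogen 1); for lowercase aromatic atoms, an aromatic c carries 1 H when it has two neighbours and 0 H with three, and aromatic n carries 0 H:
  atom 1: C, bond orders sum to 1 (valence 4) → 3 H
  atom 2: O, bond orders sum to 2 (valence 2) → 0 H
  atom 3: aromatic c, 3 neighbours → 0 H
  atom 4: aromatic c, 3 neighbours → 0 H
  atom 5: F (halogen, monovalent) → 0 H
  atom 6: aromatic c, 3 neighbours → 0 H
  atom 7: C, bond orders sum to 4 (valence 4) → 0 H
  atom 8: N, bond orders sum to 3 (valence 3) → 0 H
  atom 9: aromatic c, 2 neighbours → 1 H
  atom 10: aromatic c, 2 neighbours → 1 H
  atom 11: aromatic c, 2 neighbours → 1 H
Total hydrogens: 6.

6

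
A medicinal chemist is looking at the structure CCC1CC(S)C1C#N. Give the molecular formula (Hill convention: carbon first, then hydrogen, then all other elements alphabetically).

C7H11NS

Walk through each heavy atom and fill implicit hydrogens from standard valence (C 4, N 3, O 2, S 2, halogen 1):
  atom 1: C, bond orders sum to 1 (valence 4) → 3 H
  atom 2: C, bond orders sum to 2 (valence 4) → 2 H
  atom 3: C, bond orders sum to 3 (valence 4) → 1 H
  atom 4: C, bond orders sum to 2 (valence 4) → 2 H
  atom 5: C, bond orders sum to 3 (valence 4) → 1 H
  atom 6: S, bond orders sum to 1 (valence 2) → 1 H
  atom 7: C, bond orders sum to 3 (valence 4) → 1 H
  atom 8: C, bond orders sum to 4 (valence 4) → 0 H
  atom 9: N, bond orders sum to 3 (valence 3) → 0 H
Totals → C:7, H:11, N:1, S:1.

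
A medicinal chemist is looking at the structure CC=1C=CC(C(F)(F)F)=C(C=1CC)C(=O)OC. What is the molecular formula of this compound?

Walk through each heavy atom and fill implicit hydrogens from standard valence (C 4, N 3, O 2, S 2, halogen 1):
  atom 1: C, bond orders sum to 1 (valence 4) → 3 H
  atom 2: C, bond orders sum to 4 (valence 4) → 0 H
  atom 3: C, bond orders sum to 3 (valence 4) → 1 H
  atom 4: C, bond orders sum to 3 (valence 4) → 1 H
  atom 5: C, bond orders sum to 4 (valence 4) → 0 H
  atom 6: C, bond orders sum to 4 (valence 4) → 0 H
  atom 7: F (halogen, monovalent) → 0 H
  atom 8: F (halogen, monovalent) → 0 H
  atom 9: F (halogen, monovalent) → 0 H
  atom 10: C, bond orders sum to 4 (valence 4) → 0 H
  atom 11: C, bond orders sum to 4 (valence 4) → 0 H
  atom 12: C, bond orders sum to 2 (valence 4) → 2 H
  atom 13: C, bond orders sum to 1 (valence 4) → 3 H
  atom 14: C, bond orders sum to 4 (valence 4) → 0 H
  atom 15: O, bond orders sum to 2 (valence 2) → 0 H
  atom 16: O, bond orders sum to 2 (valence 2) → 0 H
  atom 17: C, bond orders sum to 1 (valence 4) → 3 H
Totals → C:12, H:13, F:3, O:2.
In Hill order: C12H13F3O2.

C12H13F3O2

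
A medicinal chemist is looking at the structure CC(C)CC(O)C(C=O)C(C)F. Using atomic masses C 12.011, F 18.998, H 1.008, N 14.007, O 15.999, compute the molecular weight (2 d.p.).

176.23 g/mol

First, the molecular formula is C9H17FO2 (counting implicit H from valence).
  C: 9 × 12.011 = 108.099
  F: 1 × 18.998 = 18.998
  H: 17 × 1.008 = 17.136
  O: 2 × 15.999 = 31.998
Sum: 9×12.011 + 1×18.998 + 17×1.008 + 2×15.999 = 176.231 → 176.23 g/mol.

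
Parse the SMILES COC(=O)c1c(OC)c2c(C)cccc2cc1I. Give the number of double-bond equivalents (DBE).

Molecular formula: C14H13IO3.
DoU = (2C + 2 + N − H − X) / 2, where X is the halogen count and O/S are ignored.
    = (2·14 + 2 + 0 − 13 − 1) / 2 = 16 / 2 = 8.

8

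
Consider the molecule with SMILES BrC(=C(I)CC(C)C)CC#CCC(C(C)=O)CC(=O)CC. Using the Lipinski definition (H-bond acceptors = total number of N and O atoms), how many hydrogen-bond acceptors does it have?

2

N atoms: 0; O atoms: 2.
Lipinski HBA = 0 + 2 = 2.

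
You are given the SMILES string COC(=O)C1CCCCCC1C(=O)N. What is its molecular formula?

C10H17NO3

Walk through each heavy atom and fill implicit hydrogens from standard valence (C 4, N 3, O 2, S 2, halogen 1):
  atom 1: C, bond orders sum to 1 (valence 4) → 3 H
  atom 2: O, bond orders sum to 2 (valence 2) → 0 H
  atom 3: C, bond orders sum to 4 (valence 4) → 0 H
  atom 4: O, bond orders sum to 2 (valence 2) → 0 H
  atom 5: C, bond orders sum to 3 (valence 4) → 1 H
  atom 6: C, bond orders sum to 2 (valence 4) → 2 H
  atom 7: C, bond orders sum to 2 (valence 4) → 2 H
  atom 8: C, bond orders sum to 2 (valence 4) → 2 H
  atom 9: C, bond orders sum to 2 (valence 4) → 2 H
  atom 10: C, bond orders sum to 2 (valence 4) → 2 H
  atom 11: C, bond orders sum to 3 (valence 4) → 1 H
  atom 12: C, bond orders sum to 4 (valence 4) → 0 H
  atom 13: O, bond orders sum to 2 (valence 2) → 0 H
  atom 14: N, bond orders sum to 1 (valence 3) → 2 H
Totals → C:10, H:17, N:1, O:3.
In Hill order: C10H17NO3.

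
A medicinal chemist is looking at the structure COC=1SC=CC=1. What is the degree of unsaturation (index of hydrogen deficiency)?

Degree of unsaturation = (number of rings) + (number of π bonds).
Ring closures in the SMILES: 1.
π bonds: 2 double bonds (each 1 DoU) → 2 DoU from unsaturation.
Total DoU = 1 + 2 = 3.

3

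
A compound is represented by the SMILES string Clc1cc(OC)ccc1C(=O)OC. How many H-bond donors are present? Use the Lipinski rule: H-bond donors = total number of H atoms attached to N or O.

Donors: find every N or O and count the H atoms it carries.
  atom 5 (O): bond orders sum to 2 → 0 H
  atom 11 (O): bond orders sum to 2 → 0 H
  atom 12 (O): bond orders sum to 2 → 0 H
Lipinski HBD = 0.

0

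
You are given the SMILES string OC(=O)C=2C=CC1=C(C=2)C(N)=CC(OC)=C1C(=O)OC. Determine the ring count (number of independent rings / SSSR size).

2

In SMILES, each pair of matching ring-closure digits denotes one ring-closing bond; the number of such bonds equals the number of independent rings.
Ring-closure bonds here: 2.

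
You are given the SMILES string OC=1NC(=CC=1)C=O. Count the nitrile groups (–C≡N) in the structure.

Scan the SMILES for the nitrile motif — none present.
Groups that are present: 1 aldehyde, 1 hydroxyl.

0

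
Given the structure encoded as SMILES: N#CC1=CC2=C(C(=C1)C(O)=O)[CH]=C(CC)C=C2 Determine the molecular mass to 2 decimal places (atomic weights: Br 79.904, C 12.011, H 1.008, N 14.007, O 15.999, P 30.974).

First, the molecular formula is C14H11NO2 (counting implicit H from valence).
  C: 14 × 12.011 = 168.154
  H: 11 × 1.008 = 11.088
  N: 1 × 14.007 = 14.007
  O: 2 × 15.999 = 31.998
Sum: 14×12.011 + 11×1.008 + 1×14.007 + 2×15.999 = 225.247 → 225.25 g/mol.

225.25 g/mol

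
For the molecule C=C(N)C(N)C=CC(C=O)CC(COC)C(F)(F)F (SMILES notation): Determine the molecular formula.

C12H19F3N2O2

Walk through each heavy atom and fill implicit hydrogens from standard valence (C 4, N 3, O 2, S 2, halogen 1):
  atom 1: C, bond orders sum to 2 (valence 4) → 2 H
  atom 2: C, bond orders sum to 4 (valence 4) → 0 H
  atom 3: N, bond orders sum to 1 (valence 3) → 2 H
  atom 4: C, bond orders sum to 3 (valence 4) → 1 H
  atom 5: N, bond orders sum to 1 (valence 3) → 2 H
  atom 6: C, bond orders sum to 3 (valence 4) → 1 H
  atom 7: C, bond orders sum to 3 (valence 4) → 1 H
  atom 8: C, bond orders sum to 3 (valence 4) → 1 H
  atom 9: C, bond orders sum to 3 (valence 4) → 1 H
  atom 10: O, bond orders sum to 2 (valence 2) → 0 H
  atom 11: C, bond orders sum to 2 (valence 4) → 2 H
  atom 12: C, bond orders sum to 3 (valence 4) → 1 H
  atom 13: C, bond orders sum to 2 (valence 4) → 2 H
  atom 14: O, bond orders sum to 2 (valence 2) → 0 H
  atom 15: C, bond orders sum to 1 (valence 4) → 3 H
  atom 16: C, bond orders sum to 4 (valence 4) → 0 H
  atom 17: F (halogen, monovalent) → 0 H
  atom 18: F (halogen, monovalent) → 0 H
  atom 19: F (halogen, monovalent) → 0 H
Totals → C:12, H:19, F:3, N:2, O:2.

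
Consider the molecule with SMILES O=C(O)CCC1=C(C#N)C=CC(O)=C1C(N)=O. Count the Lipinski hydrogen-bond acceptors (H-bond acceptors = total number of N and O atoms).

N atoms: 2; O atoms: 4.
Lipinski HBA = 2 + 4 = 6.

6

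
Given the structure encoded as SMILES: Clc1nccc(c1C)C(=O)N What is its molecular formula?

C7H7ClN2O

Walk through each heavy atom and fill implicit hydrogens from standard valence (C 4, N 3, O 2, S 2, halogen 1); for lowercase aromatic atoms, an aromatic c carries 1 H when it has two neighbours and 0 H with three, and aromatic n carries 0 H:
  atom 1: Cl (halogen, monovalent) → 0 H
  atom 2: aromatic c, 3 neighbours → 0 H
  atom 3: aromatic n, 2 neighbours → 0 H
  atom 4: aromatic c, 2 neighbours → 1 H
  atom 5: aromatic c, 2 neighbours → 1 H
  atom 6: aromatic c, 3 neighbours → 0 H
  atom 7: aromatic c, 3 neighbours → 0 H
  atom 8: C, bond orders sum to 1 (valence 4) → 3 H
  atom 9: C, bond orders sum to 4 (valence 4) → 0 H
  atom 10: O, bond orders sum to 2 (valence 2) → 0 H
  atom 11: N, bond orders sum to 1 (valence 3) → 2 H
Totals → C:7, H:7, Cl:1, N:2, O:1.
In Hill order: C7H7ClN2O.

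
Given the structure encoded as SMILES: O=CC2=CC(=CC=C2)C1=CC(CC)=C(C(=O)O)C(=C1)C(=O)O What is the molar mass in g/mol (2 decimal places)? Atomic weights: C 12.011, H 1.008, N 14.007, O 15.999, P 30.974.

First, the molecular formula is C17H14O5 (counting implicit H from valence).
  C: 17 × 12.011 = 204.187
  H: 14 × 1.008 = 14.112
  O: 5 × 15.999 = 79.995
Sum: 17×12.011 + 14×1.008 + 5×15.999 = 298.294 → 298.29 g/mol.

298.29 g/mol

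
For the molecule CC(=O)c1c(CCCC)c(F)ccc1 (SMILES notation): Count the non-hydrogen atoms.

14

Every atom symbol written in the SMILES (organic subset) is one heavy atom; implicit H are not written.
Heavy atoms by element → C:12, F:1, O:1.
Total: 14.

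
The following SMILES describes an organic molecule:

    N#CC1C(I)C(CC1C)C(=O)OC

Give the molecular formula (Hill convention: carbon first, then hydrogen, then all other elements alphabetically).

Walk through each heavy atom and fill implicit hydrogens from standard valence (C 4, N 3, O 2, S 2, halogen 1):
  atom 1: N, bond orders sum to 3 (valence 3) → 0 H
  atom 2: C, bond orders sum to 4 (valence 4) → 0 H
  atom 3: C, bond orders sum to 3 (valence 4) → 1 H
  atom 4: C, bond orders sum to 3 (valence 4) → 1 H
  atom 5: I (halogen, monovalent) → 0 H
  atom 6: C, bond orders sum to 3 (valence 4) → 1 H
  atom 7: C, bond orders sum to 2 (valence 4) → 2 H
  atom 8: C, bond orders sum to 3 (valence 4) → 1 H
  atom 9: C, bond orders sum to 1 (valence 4) → 3 H
  atom 10: C, bond orders sum to 4 (valence 4) → 0 H
  atom 11: O, bond orders sum to 2 (valence 2) → 0 H
  atom 12: O, bond orders sum to 2 (valence 2) → 0 H
  atom 13: C, bond orders sum to 1 (valence 4) → 3 H
Totals → C:9, H:12, I:1, N:1, O:2.

C9H12INO2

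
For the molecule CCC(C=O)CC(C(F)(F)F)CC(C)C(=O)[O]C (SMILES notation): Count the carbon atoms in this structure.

Count every carbon token in the SMILES (each C, including those in ring-closure positions and inside branches).
Carbon count: 12.

12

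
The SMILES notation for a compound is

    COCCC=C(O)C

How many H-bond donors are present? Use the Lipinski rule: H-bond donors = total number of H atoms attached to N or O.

1

Donors: find every N or O and count the H atoms it carries.
  atom 2 (O): bond orders sum to 2 → 0 H
  atom 7 (O): bond orders sum to 1 → 1 H
Lipinski HBD = 1.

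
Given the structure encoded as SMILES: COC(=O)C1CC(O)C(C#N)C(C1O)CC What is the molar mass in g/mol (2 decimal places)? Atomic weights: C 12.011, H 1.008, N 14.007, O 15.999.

First, the molecular formula is C11H17NO4 (counting implicit H from valence).
  C: 11 × 12.011 = 132.121
  H: 17 × 1.008 = 17.136
  N: 1 × 14.007 = 14.007
  O: 4 × 15.999 = 63.996
Sum: 11×12.011 + 17×1.008 + 1×14.007 + 4×15.999 = 227.260 → 227.26 g/mol.

227.26 g/mol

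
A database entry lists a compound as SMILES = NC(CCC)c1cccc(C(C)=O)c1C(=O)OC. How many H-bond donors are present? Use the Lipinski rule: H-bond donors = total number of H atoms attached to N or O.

Donors: find every N or O and count the H atoms it carries.
  atom 1 (N): bond orders sum to 1 → 2 H
  atom 13 (O): bond orders sum to 2 → 0 H
  atom 16 (O): bond orders sum to 2 → 0 H
  atom 17 (O): bond orders sum to 2 → 0 H
Lipinski HBD = 2.

2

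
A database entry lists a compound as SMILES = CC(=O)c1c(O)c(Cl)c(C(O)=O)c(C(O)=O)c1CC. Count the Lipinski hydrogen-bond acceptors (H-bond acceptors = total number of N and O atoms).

N atoms: 0; O atoms: 6.
Lipinski HBA = 0 + 6 = 6.

6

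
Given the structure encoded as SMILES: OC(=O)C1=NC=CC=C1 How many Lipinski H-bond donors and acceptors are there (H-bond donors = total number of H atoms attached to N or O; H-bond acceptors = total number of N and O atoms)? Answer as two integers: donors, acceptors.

1, 3

Donors: find every N or O and count the H atoms it carries.
  atom 1 (O): bond orders sum to 1 → 1 H
  atom 3 (O): bond orders sum to 2 → 0 H
  atom 5 (N): bond orders sum to 3 → 0 H
Lipinski HBD = 1.
Acceptors: N atoms = 1, O atoms = 2 → HBA = 3.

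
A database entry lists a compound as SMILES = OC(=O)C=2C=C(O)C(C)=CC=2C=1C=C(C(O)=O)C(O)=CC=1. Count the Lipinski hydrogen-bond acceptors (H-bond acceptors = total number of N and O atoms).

N atoms: 0; O atoms: 6.
Lipinski HBA = 0 + 6 = 6.

6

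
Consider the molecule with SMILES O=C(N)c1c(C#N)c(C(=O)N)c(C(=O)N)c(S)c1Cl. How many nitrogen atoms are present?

4

Scan the SMILES for N atoms (remember two-letter symbols like Cl and Br are single atoms).
Nitrogen count: 4.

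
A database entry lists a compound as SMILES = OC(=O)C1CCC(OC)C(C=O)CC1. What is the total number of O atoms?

4

Scan the SMILES for O atoms (remember two-letter symbols like Cl and Br are single atoms).
Oxygen count: 4.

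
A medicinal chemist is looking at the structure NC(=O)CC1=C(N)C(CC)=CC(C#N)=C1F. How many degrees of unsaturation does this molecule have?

Degree of unsaturation = (number of rings) + (number of π bonds).
Ring closures in the SMILES: 1.
π bonds: 4 double bonds (each 1 DoU), 1 triple bond (each 2 DoU) → 6 DoU from unsaturation.
Total DoU = 1 + 6 = 7.

7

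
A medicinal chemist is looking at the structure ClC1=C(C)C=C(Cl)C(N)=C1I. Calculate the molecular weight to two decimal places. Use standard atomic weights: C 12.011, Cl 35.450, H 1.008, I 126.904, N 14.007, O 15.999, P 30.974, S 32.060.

First, the molecular formula is C7H6Cl2IN (counting implicit H from valence).
  C: 7 × 12.011 = 84.077
  Cl: 2 × 35.450 = 70.900
  H: 6 × 1.008 = 6.048
  I: 1 × 126.904 = 126.904
  N: 1 × 14.007 = 14.007
Sum: 7×12.011 + 2×35.450 + 6×1.008 + 1×126.904 + 1×14.007 = 301.936 → 301.94 g/mol.

301.94 g/mol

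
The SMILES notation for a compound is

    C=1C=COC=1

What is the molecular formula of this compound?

Walk through each heavy atom and fill implicit hydrogens from standard valence (C 4, N 3, O 2, S 2, halogen 1):
  atom 1: C, bond orders sum to 3 (valence 4) → 1 H
  atom 2: C, bond orders sum to 3 (valence 4) → 1 H
  atom 3: C, bond orders sum to 3 (valence 4) → 1 H
  atom 4: O, bond orders sum to 2 (valence 2) → 0 H
  atom 5: C, bond orders sum to 3 (valence 4) → 1 H
Totals → C:4, H:4, O:1.

C4H4O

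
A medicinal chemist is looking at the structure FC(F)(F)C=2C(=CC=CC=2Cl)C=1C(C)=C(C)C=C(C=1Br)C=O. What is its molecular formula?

C16H11BrClF3O

Walk through each heavy atom and fill implicit hydrogens from standard valence (C 4, N 3, O 2, S 2, halogen 1):
  atom 1: F (halogen, monovalent) → 0 H
  atom 2: C, bond orders sum to 4 (valence 4) → 0 H
  atom 3: F (halogen, monovalent) → 0 H
  atom 4: F (halogen, monovalent) → 0 H
  atom 5: C, bond orders sum to 4 (valence 4) → 0 H
  atom 6: C, bond orders sum to 4 (valence 4) → 0 H
  atom 7: C, bond orders sum to 3 (valence 4) → 1 H
  atom 8: C, bond orders sum to 3 (valence 4) → 1 H
  atom 9: C, bond orders sum to 3 (valence 4) → 1 H
  atom 10: C, bond orders sum to 4 (valence 4) → 0 H
  atom 11: Cl (halogen, monovalent) → 0 H
  atom 12: C, bond orders sum to 4 (valence 4) → 0 H
  atom 13: C, bond orders sum to 4 (valence 4) → 0 H
  atom 14: C, bond orders sum to 1 (valence 4) → 3 H
  atom 15: C, bond orders sum to 4 (valence 4) → 0 H
  atom 16: C, bond orders sum to 1 (valence 4) → 3 H
  atom 17: C, bond orders sum to 3 (valence 4) → 1 H
  atom 18: C, bond orders sum to 4 (valence 4) → 0 H
  atom 19: C, bond orders sum to 4 (valence 4) → 0 H
  atom 20: Br (halogen, monovalent) → 0 H
  atom 21: C, bond orders sum to 3 (valence 4) → 1 H
  atom 22: O, bond orders sum to 2 (valence 2) → 0 H
Totals → C:16, H:11, Br:1, Cl:1, F:3, O:1.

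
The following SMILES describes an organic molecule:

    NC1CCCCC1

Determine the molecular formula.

C6H13N

Walk through each heavy atom and fill implicit hydrogens from standard valence (C 4, N 3, O 2, S 2, halogen 1):
  atom 1: N, bond orders sum to 1 (valence 3) → 2 H
  atom 2: C, bond orders sum to 3 (valence 4) → 1 H
  atom 3: C, bond orders sum to 2 (valence 4) → 2 H
  atom 4: C, bond orders sum to 2 (valence 4) → 2 H
  atom 5: C, bond orders sum to 2 (valence 4) → 2 H
  atom 6: C, bond orders sum to 2 (valence 4) → 2 H
  atom 7: C, bond orders sum to 2 (valence 4) → 2 H
Totals → C:6, H:13, N:1.
In Hill order: C6H13N.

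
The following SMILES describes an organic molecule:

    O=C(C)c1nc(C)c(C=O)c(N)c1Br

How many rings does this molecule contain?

In SMILES, each pair of matching ring-closure digits denotes one ring-closing bond; the number of such bonds equals the number of independent rings.
Ring-closure bonds here: 1.

1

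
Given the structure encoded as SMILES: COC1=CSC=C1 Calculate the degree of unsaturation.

Degree of unsaturation = (number of rings) + (number of π bonds).
Ring closures in the SMILES: 1.
π bonds: 2 double bonds (each 1 DoU) → 2 DoU from unsaturation.
Total DoU = 1 + 2 = 3.

3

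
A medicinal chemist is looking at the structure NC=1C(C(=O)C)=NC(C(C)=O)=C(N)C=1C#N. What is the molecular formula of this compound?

C10H10N4O2

Walk through each heavy atom and fill implicit hydrogens from standard valence (C 4, N 3, O 2, S 2, halogen 1):
  atom 1: N, bond orders sum to 1 (valence 3) → 2 H
  atom 2: C, bond orders sum to 4 (valence 4) → 0 H
  atom 3: C, bond orders sum to 4 (valence 4) → 0 H
  atom 4: C, bond orders sum to 4 (valence 4) → 0 H
  atom 5: O, bond orders sum to 2 (valence 2) → 0 H
  atom 6: C, bond orders sum to 1 (valence 4) → 3 H
  atom 7: N, bond orders sum to 3 (valence 3) → 0 H
  atom 8: C, bond orders sum to 4 (valence 4) → 0 H
  atom 9: C, bond orders sum to 4 (valence 4) → 0 H
  atom 10: C, bond orders sum to 1 (valence 4) → 3 H
  atom 11: O, bond orders sum to 2 (valence 2) → 0 H
  atom 12: C, bond orders sum to 4 (valence 4) → 0 H
  atom 13: N, bond orders sum to 1 (valence 3) → 2 H
  atom 14: C, bond orders sum to 4 (valence 4) → 0 H
  atom 15: C, bond orders sum to 4 (valence 4) → 0 H
  atom 16: N, bond orders sum to 3 (valence 3) → 0 H
Totals → C:10, H:10, N:4, O:2.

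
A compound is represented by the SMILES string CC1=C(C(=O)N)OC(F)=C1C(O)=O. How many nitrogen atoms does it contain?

Scan the SMILES for N atoms (remember two-letter symbols like Cl and Br are single atoms).
Nitrogen count: 1.

1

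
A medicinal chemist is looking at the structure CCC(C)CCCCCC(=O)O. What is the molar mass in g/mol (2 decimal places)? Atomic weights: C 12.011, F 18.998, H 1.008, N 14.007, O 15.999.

172.27 g/mol

First, the molecular formula is C10H20O2 (counting implicit H from valence).
  C: 10 × 12.011 = 120.110
  H: 20 × 1.008 = 20.160
  O: 2 × 15.999 = 31.998
Sum: 10×12.011 + 20×1.008 + 2×15.999 = 172.268 → 172.27 g/mol.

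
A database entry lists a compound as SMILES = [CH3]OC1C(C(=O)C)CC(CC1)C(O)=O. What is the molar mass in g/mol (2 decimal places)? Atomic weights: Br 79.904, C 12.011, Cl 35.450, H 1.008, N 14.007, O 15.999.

First, the molecular formula is C10H16O4 (counting implicit H from valence).
  C: 10 × 12.011 = 120.110
  H: 16 × 1.008 = 16.128
  O: 4 × 15.999 = 63.996
Sum: 10×12.011 + 16×1.008 + 4×15.999 = 200.234 → 200.23 g/mol.

200.23 g/mol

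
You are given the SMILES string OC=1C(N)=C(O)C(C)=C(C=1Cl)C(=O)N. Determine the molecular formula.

Walk through each heavy atom and fill implicit hydrogens from standard valence (C 4, N 3, O 2, S 2, halogen 1):
  atom 1: O, bond orders sum to 1 (valence 2) → 1 H
  atom 2: C, bond orders sum to 4 (valence 4) → 0 H
  atom 3: C, bond orders sum to 4 (valence 4) → 0 H
  atom 4: N, bond orders sum to 1 (valence 3) → 2 H
  atom 5: C, bond orders sum to 4 (valence 4) → 0 H
  atom 6: O, bond orders sum to 1 (valence 2) → 1 H
  atom 7: C, bond orders sum to 4 (valence 4) → 0 H
  atom 8: C, bond orders sum to 1 (valence 4) → 3 H
  atom 9: C, bond orders sum to 4 (valence 4) → 0 H
  atom 10: C, bond orders sum to 4 (valence 4) → 0 H
  atom 11: Cl (halogen, monovalent) → 0 H
  atom 12: C, bond orders sum to 4 (valence 4) → 0 H
  atom 13: O, bond orders sum to 2 (valence 2) → 0 H
  atom 14: N, bond orders sum to 1 (valence 3) → 2 H
Totals → C:8, H:9, Cl:1, N:2, O:3.
In Hill order: C8H9ClN2O3.

C8H9ClN2O3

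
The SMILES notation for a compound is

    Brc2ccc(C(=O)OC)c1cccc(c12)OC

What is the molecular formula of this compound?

C13H11BrO3

Walk through each heavy atom and fill implicit hydrogens from standard valence (C 4, N 3, O 2, S 2, halogen 1); for lowercase aromatic atoms, an aromatic c carries 1 H when it has two neighbours and 0 H with three, and aromatic n carries 0 H:
  atom 1: Br (halogen, monovalent) → 0 H
  atom 2: aromatic c, 3 neighbours → 0 H
  atom 3: aromatic c, 2 neighbours → 1 H
  atom 4: aromatic c, 2 neighbours → 1 H
  atom 5: aromatic c, 3 neighbours → 0 H
  atom 6: C, bond orders sum to 4 (valence 4) → 0 H
  atom 7: O, bond orders sum to 2 (valence 2) → 0 H
  atom 8: O, bond orders sum to 2 (valence 2) → 0 H
  atom 9: C, bond orders sum to 1 (valence 4) → 3 H
  atom 10: aromatic c, 3 neighbours → 0 H
  atom 11: aromatic c, 2 neighbours → 1 H
  atom 12: aromatic c, 2 neighbours → 1 H
  atom 13: aromatic c, 2 neighbours → 1 H
  atom 14: aromatic c, 3 neighbours → 0 H
  atom 15: aromatic c, 3 neighbours → 0 H
  atom 16: O, bond orders sum to 2 (valence 2) → 0 H
  atom 17: C, bond orders sum to 1 (valence 4) → 3 H
Totals → C:13, H:11, Br:1, O:3.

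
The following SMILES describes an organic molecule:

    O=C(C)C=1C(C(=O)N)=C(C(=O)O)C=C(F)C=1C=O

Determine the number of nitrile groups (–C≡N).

0

Scan the SMILES for the nitrile motif — none present.
Groups that are present: 1 aldehyde, 1 amide, 1 carboxylic acid, 1 ketone.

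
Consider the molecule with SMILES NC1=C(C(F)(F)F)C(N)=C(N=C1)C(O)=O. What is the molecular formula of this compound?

Walk through each heavy atom and fill implicit hydrogens from standard valence (C 4, N 3, O 2, S 2, halogen 1):
  atom 1: N, bond orders sum to 1 (valence 3) → 2 H
  atom 2: C, bond orders sum to 4 (valence 4) → 0 H
  atom 3: C, bond orders sum to 4 (valence 4) → 0 H
  atom 4: C, bond orders sum to 4 (valence 4) → 0 H
  atom 5: F (halogen, monovalent) → 0 H
  atom 6: F (halogen, monovalent) → 0 H
  atom 7: F (halogen, monovalent) → 0 H
  atom 8: C, bond orders sum to 4 (valence 4) → 0 H
  atom 9: N, bond orders sum to 1 (valence 3) → 2 H
  atom 10: C, bond orders sum to 4 (valence 4) → 0 H
  atom 11: N, bond orders sum to 3 (valence 3) → 0 H
  atom 12: C, bond orders sum to 3 (valence 4) → 1 H
  atom 13: C, bond orders sum to 4 (valence 4) → 0 H
  atom 14: O, bond orders sum to 1 (valence 2) → 1 H
  atom 15: O, bond orders sum to 2 (valence 2) → 0 H
Totals → C:7, H:6, F:3, N:3, O:2.

C7H6F3N3O2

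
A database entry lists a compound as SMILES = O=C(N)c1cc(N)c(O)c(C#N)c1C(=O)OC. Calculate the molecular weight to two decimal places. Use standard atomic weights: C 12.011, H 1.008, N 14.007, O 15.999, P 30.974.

235.20 g/mol

First, the molecular formula is C10H9N3O4 (counting implicit H from valence).
  C: 10 × 12.011 = 120.110
  H: 9 × 1.008 = 9.072
  N: 3 × 14.007 = 42.021
  O: 4 × 15.999 = 63.996
Sum: 10×12.011 + 9×1.008 + 3×14.007 + 4×15.999 = 235.199 → 235.20 g/mol.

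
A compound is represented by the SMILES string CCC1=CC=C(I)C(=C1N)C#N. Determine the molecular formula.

C9H9IN2

Walk through each heavy atom and fill implicit hydrogens from standard valence (C 4, N 3, O 2, S 2, halogen 1):
  atom 1: C, bond orders sum to 1 (valence 4) → 3 H
  atom 2: C, bond orders sum to 2 (valence 4) → 2 H
  atom 3: C, bond orders sum to 4 (valence 4) → 0 H
  atom 4: C, bond orders sum to 3 (valence 4) → 1 H
  atom 5: C, bond orders sum to 3 (valence 4) → 1 H
  atom 6: C, bond orders sum to 4 (valence 4) → 0 H
  atom 7: I (halogen, monovalent) → 0 H
  atom 8: C, bond orders sum to 4 (valence 4) → 0 H
  atom 9: C, bond orders sum to 4 (valence 4) → 0 H
  atom 10: N, bond orders sum to 1 (valence 3) → 2 H
  atom 11: C, bond orders sum to 4 (valence 4) → 0 H
  atom 12: N, bond orders sum to 3 (valence 3) → 0 H
Totals → C:9, H:9, I:1, N:2.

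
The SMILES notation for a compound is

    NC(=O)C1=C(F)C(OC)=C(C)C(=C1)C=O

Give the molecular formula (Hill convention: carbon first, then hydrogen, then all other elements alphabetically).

Walk through each heavy atom and fill implicit hydrogens from standard valence (C 4, N 3, O 2, S 2, halogen 1):
  atom 1: N, bond orders sum to 1 (valence 3) → 2 H
  atom 2: C, bond orders sum to 4 (valence 4) → 0 H
  atom 3: O, bond orders sum to 2 (valence 2) → 0 H
  atom 4: C, bond orders sum to 4 (valence 4) → 0 H
  atom 5: C, bond orders sum to 4 (valence 4) → 0 H
  atom 6: F (halogen, monovalent) → 0 H
  atom 7: C, bond orders sum to 4 (valence 4) → 0 H
  atom 8: O, bond orders sum to 2 (valence 2) → 0 H
  atom 9: C, bond orders sum to 1 (valence 4) → 3 H
  atom 10: C, bond orders sum to 4 (valence 4) → 0 H
  atom 11: C, bond orders sum to 1 (valence 4) → 3 H
  atom 12: C, bond orders sum to 4 (valence 4) → 0 H
  atom 13: C, bond orders sum to 3 (valence 4) → 1 H
  atom 14: C, bond orders sum to 3 (valence 4) → 1 H
  atom 15: O, bond orders sum to 2 (valence 2) → 0 H
Totals → C:10, H:10, F:1, N:1, O:3.
In Hill order: C10H10FNO3.

C10H10FNO3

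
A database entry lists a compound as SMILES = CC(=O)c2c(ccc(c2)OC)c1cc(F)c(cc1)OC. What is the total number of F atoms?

Scan the SMILES for F atoms (remember two-letter symbols like Cl and Br are single atoms).
Fluorine count: 1.

1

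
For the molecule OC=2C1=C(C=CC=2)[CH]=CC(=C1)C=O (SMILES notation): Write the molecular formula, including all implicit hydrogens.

Walk through each heavy atom and fill implicit hydrogens from standard valence (C 4, N 3, O 2, S 2, halogen 1):
  atom 1: O, bond orders sum to 1 (valence 2) → 1 H
  atom 2: C, bond orders sum to 4 (valence 4) → 0 H
  atom 3: C, bond orders sum to 4 (valence 4) → 0 H
  atom 4: C, bond orders sum to 4 (valence 4) → 0 H
  atom 5: C, bond orders sum to 3 (valence 4) → 1 H
  atom 6: C, bond orders sum to 3 (valence 4) → 1 H
  atom 7: C, bond orders sum to 3 (valence 4) → 1 H
  atom 8: C with explicit H count 1
  atom 9: C, bond orders sum to 3 (valence 4) → 1 H
  atom 10: C, bond orders sum to 4 (valence 4) → 0 H
  atom 11: C, bond orders sum to 3 (valence 4) → 1 H
  atom 12: C, bond orders sum to 3 (valence 4) → 1 H
  atom 13: O, bond orders sum to 2 (valence 2) → 0 H
Totals → C:11, H:8, O:2.
In Hill order: C11H8O2.

C11H8O2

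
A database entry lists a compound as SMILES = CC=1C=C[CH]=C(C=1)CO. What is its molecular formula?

Walk through each heavy atom and fill implicit hydrogens from standard valence (C 4, N 3, O 2, S 2, halogen 1):
  atom 1: C, bond orders sum to 1 (valence 4) → 3 H
  atom 2: C, bond orders sum to 4 (valence 4) → 0 H
  atom 3: C, bond orders sum to 3 (valence 4) → 1 H
  atom 4: C, bond orders sum to 3 (valence 4) → 1 H
  atom 5: C with explicit H count 1
  atom 6: C, bond orders sum to 4 (valence 4) → 0 H
  atom 7: C, bond orders sum to 3 (valence 4) → 1 H
  atom 8: C, bond orders sum to 2 (valence 4) → 2 H
  atom 9: O, bond orders sum to 1 (valence 2) → 1 H
Totals → C:8, H:10, O:1.
In Hill order: C8H10O.

C8H10O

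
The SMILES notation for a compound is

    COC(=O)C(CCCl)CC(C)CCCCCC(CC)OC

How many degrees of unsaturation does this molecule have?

1

Molecular formula: C17H33ClO3.
DoU = (2C + 2 + N − H − X) / 2, where X is the halogen count and O/S are ignored.
    = (2·17 + 2 + 0 − 33 − 1) / 2 = 2 / 2 = 1.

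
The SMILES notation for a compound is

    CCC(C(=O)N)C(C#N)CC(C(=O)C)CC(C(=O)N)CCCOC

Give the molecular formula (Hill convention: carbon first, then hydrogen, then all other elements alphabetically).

Walk through each heavy atom and fill implicit hydrogens from standard valence (C 4, N 3, O 2, S 2, halogen 1):
  atom 1: C, bond orders sum to 1 (valence 4) → 3 H
  atom 2: C, bond orders sum to 2 (valence 4) → 2 H
  atom 3: C, bond orders sum to 3 (valence 4) → 1 H
  atom 4: C, bond orders sum to 4 (valence 4) → 0 H
  atom 5: O, bond orders sum to 2 (valence 2) → 0 H
  atom 6: N, bond orders sum to 1 (valence 3) → 2 H
  atom 7: C, bond orders sum to 3 (valence 4) → 1 H
  atom 8: C, bond orders sum to 4 (valence 4) → 0 H
  atom 9: N, bond orders sum to 3 (valence 3) → 0 H
  atom 10: C, bond orders sum to 2 (valence 4) → 2 H
  atom 11: C, bond orders sum to 3 (valence 4) → 1 H
  atom 12: C, bond orders sum to 4 (valence 4) → 0 H
  atom 13: O, bond orders sum to 2 (valence 2) → 0 H
  atom 14: C, bond orders sum to 1 (valence 4) → 3 H
  atom 15: C, bond orders sum to 2 (valence 4) → 2 H
  atom 16: C, bond orders sum to 3 (valence 4) → 1 H
  atom 17: C, bond orders sum to 4 (valence 4) → 0 H
  atom 18: O, bond orders sum to 2 (valence 2) → 0 H
  atom 19: N, bond orders sum to 1 (valence 3) → 2 H
  atom 20: C, bond orders sum to 2 (valence 4) → 2 H
  atom 21: C, bond orders sum to 2 (valence 4) → 2 H
  atom 22: C, bond orders sum to 2 (valence 4) → 2 H
  atom 23: O, bond orders sum to 2 (valence 2) → 0 H
  atom 24: C, bond orders sum to 1 (valence 4) → 3 H
Totals → C:17, H:29, N:3, O:4.

C17H29N3O4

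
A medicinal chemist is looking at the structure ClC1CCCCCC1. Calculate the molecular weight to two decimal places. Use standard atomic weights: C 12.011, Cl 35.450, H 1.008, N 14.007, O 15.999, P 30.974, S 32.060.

First, the molecular formula is C7H13Cl (counting implicit H from valence).
  C: 7 × 12.011 = 84.077
  Cl: 1 × 35.450 = 35.450
  H: 13 × 1.008 = 13.104
Sum: 7×12.011 + 1×35.450 + 13×1.008 = 132.631 → 132.63 g/mol.

132.63 g/mol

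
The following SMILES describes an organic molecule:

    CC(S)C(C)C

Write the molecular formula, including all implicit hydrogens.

C5H12S

Walk through each heavy atom and fill implicit hydrogens from standard valence (C 4, N 3, O 2, S 2, halogen 1):
  atom 1: C, bond orders sum to 1 (valence 4) → 3 H
  atom 2: C, bond orders sum to 3 (valence 4) → 1 H
  atom 3: S, bond orders sum to 1 (valence 2) → 1 H
  atom 4: C, bond orders sum to 3 (valence 4) → 1 H
  atom 5: C, bond orders sum to 1 (valence 4) → 3 H
  atom 6: C, bond orders sum to 1 (valence 4) → 3 H
Totals → C:5, H:12, S:1.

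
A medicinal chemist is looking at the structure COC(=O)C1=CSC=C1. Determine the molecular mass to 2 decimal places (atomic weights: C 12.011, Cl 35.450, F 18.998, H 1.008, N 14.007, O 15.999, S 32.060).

142.17 g/mol

First, the molecular formula is C6H6O2S (counting implicit H from valence).
  C: 6 × 12.011 = 72.066
  H: 6 × 1.008 = 6.048
  O: 2 × 15.999 = 31.998
  S: 1 × 32.060 = 32.060
Sum: 6×12.011 + 6×1.008 + 2×15.999 + 1×32.060 = 142.172 → 142.17 g/mol.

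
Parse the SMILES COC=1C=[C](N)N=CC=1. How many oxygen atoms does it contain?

1

Scan the SMILES for O atoms (remember two-letter symbols like Cl and Br are single atoms).
Oxygen count: 1.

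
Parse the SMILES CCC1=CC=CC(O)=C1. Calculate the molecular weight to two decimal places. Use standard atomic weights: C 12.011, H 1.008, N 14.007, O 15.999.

122.17 g/mol

First, the molecular formula is C8H10O (counting implicit H from valence).
  C: 8 × 12.011 = 96.088
  H: 10 × 1.008 = 10.080
  O: 1 × 15.999 = 15.999
Sum: 8×12.011 + 10×1.008 + 1×15.999 = 122.167 → 122.17 g/mol.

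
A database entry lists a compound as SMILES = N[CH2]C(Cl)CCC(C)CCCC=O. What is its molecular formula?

Walk through each heavy atom and fill implicit hydrogens from standard valence (C 4, N 3, O 2, S 2, halogen 1):
  atom 1: N, bond orders sum to 1 (valence 3) → 2 H
  atom 2: C with explicit H count 2
  atom 3: C, bond orders sum to 3 (valence 4) → 1 H
  atom 4: Cl (halogen, monovalent) → 0 H
  atom 5: C, bond orders sum to 2 (valence 4) → 2 H
  atom 6: C, bond orders sum to 2 (valence 4) → 2 H
  atom 7: C, bond orders sum to 3 (valence 4) → 1 H
  atom 8: C, bond orders sum to 1 (valence 4) → 3 H
  atom 9: C, bond orders sum to 2 (valence 4) → 2 H
  atom 10: C, bond orders sum to 2 (valence 4) → 2 H
  atom 11: C, bond orders sum to 2 (valence 4) → 2 H
  atom 12: C, bond orders sum to 3 (valence 4) → 1 H
  atom 13: O, bond orders sum to 2 (valence 2) → 0 H
Totals → C:10, H:20, Cl:1, N:1, O:1.

C10H20ClNO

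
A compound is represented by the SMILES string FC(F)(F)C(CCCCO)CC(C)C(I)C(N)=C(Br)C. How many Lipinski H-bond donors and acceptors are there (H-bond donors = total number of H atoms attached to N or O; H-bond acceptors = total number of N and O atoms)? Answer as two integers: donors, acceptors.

Donors: find every N or O and count the H atoms it carries.
  atom 10 (O): bond orders sum to 1 → 1 H
  atom 17 (N): bond orders sum to 1 → 2 H
Lipinski HBD = 3.
Acceptors: N atoms = 1, O atoms = 1 → HBA = 2.

3, 2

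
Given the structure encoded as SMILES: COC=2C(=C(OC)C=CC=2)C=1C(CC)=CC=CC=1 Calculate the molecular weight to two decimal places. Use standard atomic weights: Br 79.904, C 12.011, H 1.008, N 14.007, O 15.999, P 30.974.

First, the molecular formula is C16H18O2 (counting implicit H from valence).
  C: 16 × 12.011 = 192.176
  H: 18 × 1.008 = 18.144
  O: 2 × 15.999 = 31.998
Sum: 16×12.011 + 18×1.008 + 2×15.999 = 242.318 → 242.32 g/mol.

242.32 g/mol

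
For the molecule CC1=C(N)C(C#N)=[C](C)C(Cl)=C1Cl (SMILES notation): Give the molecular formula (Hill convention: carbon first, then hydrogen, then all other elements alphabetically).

Walk through each heavy atom and fill implicit hydrogens from standard valence (C 4, N 3, O 2, S 2, halogen 1):
  atom 1: C, bond orders sum to 1 (valence 4) → 3 H
  atom 2: C, bond orders sum to 4 (valence 4) → 0 H
  atom 3: C, bond orders sum to 4 (valence 4) → 0 H
  atom 4: N, bond orders sum to 1 (valence 3) → 2 H
  atom 5: C, bond orders sum to 4 (valence 4) → 0 H
  atom 6: C, bond orders sum to 4 (valence 4) → 0 H
  atom 7: N, bond orders sum to 3 (valence 3) → 0 H
  atom 8: C with explicit H count 0
  atom 9: C, bond orders sum to 1 (valence 4) → 3 H
  atom 10: C, bond orders sum to 4 (valence 4) → 0 H
  atom 11: Cl (halogen, monovalent) → 0 H
  atom 12: C, bond orders sum to 4 (valence 4) → 0 H
  atom 13: Cl (halogen, monovalent) → 0 H
Totals → C:9, H:8, Cl:2, N:2.
In Hill order: C9H8Cl2N2.

C9H8Cl2N2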